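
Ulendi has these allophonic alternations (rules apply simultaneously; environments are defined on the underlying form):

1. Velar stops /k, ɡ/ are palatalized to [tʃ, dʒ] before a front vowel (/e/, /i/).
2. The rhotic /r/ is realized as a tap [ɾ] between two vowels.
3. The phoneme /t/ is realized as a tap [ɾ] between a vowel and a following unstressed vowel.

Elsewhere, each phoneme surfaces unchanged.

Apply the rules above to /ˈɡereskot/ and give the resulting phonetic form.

/ɡ/ (word-initial) occurs before a front vowel → [dʒ] by rule 1.
/e/ (between /ɡ/ and /r/) is unaffected → [e].
/r/ (between /e/ and /e/): between two vowels, so rule 2 applies → [ɾ].
/e/ (between /r/ and /s/) is unaffected → [e].
/s/ (between /e/ and /k/): no rule targets it → [s].
/k/ (between /s/ and /o/) fails the environment for rule 1, so it stays [k].
/o/ — not in any rule's target class → [o].
/t/ — word-final; rule 3 does not apply here → [t].

[ˈdʒeɾeskot]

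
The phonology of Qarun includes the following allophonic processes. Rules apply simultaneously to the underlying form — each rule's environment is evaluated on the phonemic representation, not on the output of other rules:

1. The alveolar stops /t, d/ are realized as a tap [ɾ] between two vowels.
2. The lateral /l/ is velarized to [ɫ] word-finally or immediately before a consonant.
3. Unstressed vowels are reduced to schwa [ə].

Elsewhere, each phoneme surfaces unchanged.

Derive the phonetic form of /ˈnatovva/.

/n/ (word-initial): no rule targets it → [n].
/a/ (between /n/ and /t/) is in the target of rule 3 but the environment (in an unstressed syllable) is not met → [a].
/t/ (between /a/ and /o/) occurs between two vowels → [ɾ] by rule 1.
Rule 3 applies to /o/ (between /t/ and /v/: in an unstressed syllable) → [ə].
/v/ — not in any rule's target class → [v].
/v/ stays [v].
Rule 3 applies to /a/ (word-final: in an unstressed syllable) → [ə].

[ˈnaɾəvvə]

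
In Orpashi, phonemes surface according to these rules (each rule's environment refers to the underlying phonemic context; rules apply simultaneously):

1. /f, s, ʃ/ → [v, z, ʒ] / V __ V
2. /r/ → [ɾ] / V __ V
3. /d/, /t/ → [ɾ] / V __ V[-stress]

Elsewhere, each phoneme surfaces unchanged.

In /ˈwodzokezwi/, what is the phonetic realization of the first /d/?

[d]

/d/ (between /o/ and /z/) is in the target of rule 3 but the environment (between a vowel and a following unstressed vowel) is not met → [d].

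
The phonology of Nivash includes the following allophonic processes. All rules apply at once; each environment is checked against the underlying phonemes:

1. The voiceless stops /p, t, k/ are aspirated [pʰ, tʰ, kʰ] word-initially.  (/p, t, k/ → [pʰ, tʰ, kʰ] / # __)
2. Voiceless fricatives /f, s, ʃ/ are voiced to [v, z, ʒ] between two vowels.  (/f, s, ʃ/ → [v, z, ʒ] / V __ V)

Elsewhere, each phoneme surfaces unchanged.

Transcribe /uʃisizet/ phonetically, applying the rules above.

[uʒizizet]

/ʃ/ (between /u/ and /i/) occurs between two vowels → [ʒ] by rule 2.
/s/ (between /i/ and /i/): between two vowels, so rule 2 applies → [z].
/t/ (word-final) is in the target of rule 1 but the environment (word-initially) is not met → [t].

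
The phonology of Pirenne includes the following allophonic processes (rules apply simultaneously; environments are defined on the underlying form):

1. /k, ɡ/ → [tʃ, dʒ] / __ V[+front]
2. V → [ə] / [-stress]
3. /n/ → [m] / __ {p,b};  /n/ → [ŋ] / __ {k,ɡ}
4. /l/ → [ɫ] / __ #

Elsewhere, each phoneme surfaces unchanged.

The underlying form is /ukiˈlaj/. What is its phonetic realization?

Rule 2 applies to /u/ (word-initial: in an unstressed syllable) → [ə].
/k/ — between /u/ and /i/, before a front vowel — surfaces as [tʃ] (rule 1).
Rule 2 applies to /i/ (between /k/ and /l/: in an unstressed syllable) → [ə].
/l/ (between /i/ and /a/) fails the environment for rule 4, so it stays [l].
/a/ (between /l/ and /j/) fails the environment for rule 2, so it stays [a].
/j/ — not in any rule's target class → [j].

[ətʃəˈlaj]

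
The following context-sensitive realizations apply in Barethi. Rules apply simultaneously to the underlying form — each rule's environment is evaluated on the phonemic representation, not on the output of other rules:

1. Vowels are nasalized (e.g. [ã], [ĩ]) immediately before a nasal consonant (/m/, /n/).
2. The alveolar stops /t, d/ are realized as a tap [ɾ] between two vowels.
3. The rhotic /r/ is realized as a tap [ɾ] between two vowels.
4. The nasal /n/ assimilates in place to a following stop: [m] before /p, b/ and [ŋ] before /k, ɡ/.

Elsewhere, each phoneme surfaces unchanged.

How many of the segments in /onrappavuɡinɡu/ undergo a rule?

3

Segments that undergo a rule: /o/ → [õ] (rule 1); /i/ → [ĩ] (rule 1); /n/ → [ŋ] (rule 4).
All other segments surface unchanged.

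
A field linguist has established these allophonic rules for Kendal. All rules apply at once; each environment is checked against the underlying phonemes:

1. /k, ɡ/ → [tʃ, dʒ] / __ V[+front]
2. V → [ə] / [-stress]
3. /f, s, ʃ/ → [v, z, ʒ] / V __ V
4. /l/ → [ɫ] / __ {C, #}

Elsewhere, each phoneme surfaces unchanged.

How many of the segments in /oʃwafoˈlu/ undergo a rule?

4

Segments that undergo a rule: /o/ → [ə] (rule 2); /a/ → [ə] (rule 2); /f/ → [v] (rule 3); /o/ → [ə] (rule 2).
All other segments surface unchanged.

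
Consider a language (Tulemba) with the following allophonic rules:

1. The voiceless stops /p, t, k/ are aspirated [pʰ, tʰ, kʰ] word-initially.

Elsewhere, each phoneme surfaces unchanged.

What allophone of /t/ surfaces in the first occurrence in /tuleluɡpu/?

/t/ meets the environment for rule 1 (word-initially) → [tʰ].

[tʰ]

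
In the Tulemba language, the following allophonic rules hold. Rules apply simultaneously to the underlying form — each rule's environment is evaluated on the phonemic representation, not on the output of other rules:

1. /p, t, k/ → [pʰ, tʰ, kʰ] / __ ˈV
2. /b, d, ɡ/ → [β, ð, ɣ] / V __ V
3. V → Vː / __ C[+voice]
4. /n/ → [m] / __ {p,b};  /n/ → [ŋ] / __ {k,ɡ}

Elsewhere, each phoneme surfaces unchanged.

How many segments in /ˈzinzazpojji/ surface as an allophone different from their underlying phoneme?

Segments that undergo a rule: /i/ → [iː] (rule 3); /a/ → [aː] (rule 3); /o/ → [oː] (rule 3).
All other segments surface unchanged.

3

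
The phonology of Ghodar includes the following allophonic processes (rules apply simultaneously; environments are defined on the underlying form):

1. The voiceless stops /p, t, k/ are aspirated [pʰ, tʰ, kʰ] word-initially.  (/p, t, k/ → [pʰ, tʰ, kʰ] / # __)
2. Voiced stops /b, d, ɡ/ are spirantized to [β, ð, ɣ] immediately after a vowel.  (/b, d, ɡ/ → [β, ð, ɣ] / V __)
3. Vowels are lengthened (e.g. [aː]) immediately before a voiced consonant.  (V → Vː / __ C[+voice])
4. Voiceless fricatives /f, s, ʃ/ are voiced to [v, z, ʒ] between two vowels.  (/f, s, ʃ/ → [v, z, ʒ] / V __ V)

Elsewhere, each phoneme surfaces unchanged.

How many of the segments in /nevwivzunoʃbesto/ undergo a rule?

3

Segments that undergo a rule: /e/ → [eː] (rule 3); /i/ → [iː] (rule 3); /u/ → [uː] (rule 3).
All other segments surface unchanged.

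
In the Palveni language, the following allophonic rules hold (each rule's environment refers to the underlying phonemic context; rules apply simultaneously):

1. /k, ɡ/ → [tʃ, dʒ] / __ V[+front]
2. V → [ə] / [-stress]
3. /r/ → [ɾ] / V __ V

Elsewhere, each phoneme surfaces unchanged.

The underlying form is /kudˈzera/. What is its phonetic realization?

/k/ (word-initial) is in the target of rule 1 but the environment (before a front vowel) is not met → [k].
/u/ meets the environment for rule 2 (in an unstressed syllable) → [ə].
/d/ — not in any rule's target class → [d].
/z/ (between /d/ and /e/) is unaffected → [z].
/e/ (between /z/ and /r/) fails the environment for rule 2, so it stays [e].
/r/ meets the environment for rule 3 (between two vowels) → [ɾ].
Rule 2 applies to /a/ (word-final: in an unstressed syllable) → [ə].

[kədˈzeɾə]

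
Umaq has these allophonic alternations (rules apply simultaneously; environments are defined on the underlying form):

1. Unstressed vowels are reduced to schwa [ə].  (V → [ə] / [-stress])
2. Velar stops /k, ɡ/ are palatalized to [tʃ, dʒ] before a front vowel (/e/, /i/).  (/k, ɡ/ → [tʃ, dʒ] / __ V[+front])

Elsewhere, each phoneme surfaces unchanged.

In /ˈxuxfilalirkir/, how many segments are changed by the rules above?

5

Segments that undergo a rule: /i/ → [ə] (rule 1); /a/ → [ə] (rule 1); /i/ → [ə] (rule 1); /k/ → [tʃ] (rule 2); /i/ → [ə] (rule 1).
All other segments surface unchanged.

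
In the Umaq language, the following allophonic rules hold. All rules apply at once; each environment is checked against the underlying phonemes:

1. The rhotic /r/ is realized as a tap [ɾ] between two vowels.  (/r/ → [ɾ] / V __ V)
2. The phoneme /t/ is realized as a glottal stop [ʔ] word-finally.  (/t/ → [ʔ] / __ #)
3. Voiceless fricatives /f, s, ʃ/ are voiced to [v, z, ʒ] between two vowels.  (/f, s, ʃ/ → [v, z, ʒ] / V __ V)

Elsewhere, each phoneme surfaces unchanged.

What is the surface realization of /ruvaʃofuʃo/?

/r/ — word-initial; rule 1 does not apply here → [r].
/u/ — not in any rule's target class → [u].
/v/ (between /u/ and /a/): no rule targets it → [v].
/a/ (between /v/ and /ʃ/): no rule targets it → [a].
Rule 3 applies to /ʃ/ (between /a/ and /o/: between two vowels) → [ʒ].
/o/ — not in any rule's target class → [o].
Rule 3 applies to /f/ (between /o/ and /u/: between two vowels) → [v].
/u/ — not in any rule's target class → [u].
/ʃ/ — between /u/ and /o/, between two vowels — surfaces as [ʒ] (rule 3).
/o/ stays [o].

[ruvaʒovuʒo]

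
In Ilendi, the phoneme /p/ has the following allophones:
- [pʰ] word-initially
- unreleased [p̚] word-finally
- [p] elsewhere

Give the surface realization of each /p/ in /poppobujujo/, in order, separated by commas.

[pʰ], [p], [p]

Occurrence 1 (position 1): word-initially → [pʰ].
Occurrence 2 (position 3): no conditioning environment matches → elsewhere allophone [p].
Occurrence 3 (position 4): no conditioning environment matches → elsewhere allophone [p].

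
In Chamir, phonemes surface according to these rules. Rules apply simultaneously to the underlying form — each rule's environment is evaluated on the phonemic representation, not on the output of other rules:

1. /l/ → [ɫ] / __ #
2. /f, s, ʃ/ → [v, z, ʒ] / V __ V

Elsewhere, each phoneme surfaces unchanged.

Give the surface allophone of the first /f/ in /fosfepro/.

[f]

/f/ (word-initial): rule 2 targets it, but not between two vowels → unchanged [f].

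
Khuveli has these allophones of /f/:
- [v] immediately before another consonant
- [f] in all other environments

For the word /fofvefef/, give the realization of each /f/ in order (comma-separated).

[f], [v], [f], [f]

Occurrence 1 (position 1): no conditioning environment matches → elsewhere allophone [f].
Occurrence 2 (position 3): immediately before another consonant → [v].
Occurrence 3 (position 6): no conditioning environment matches → elsewhere allophone [f].
Occurrence 4 (position 8): no conditioning environment matches → elsewhere allophone [f].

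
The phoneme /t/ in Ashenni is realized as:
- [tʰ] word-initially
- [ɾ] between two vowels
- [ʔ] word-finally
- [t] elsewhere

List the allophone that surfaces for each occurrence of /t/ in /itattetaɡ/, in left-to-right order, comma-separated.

[ɾ], [t], [t], [ɾ]

Occurrence 1 (position 2): between two vowels → [ɾ].
Occurrence 2 (position 4): no conditioning environment matches → elsewhere allophone [t].
Occurrence 3 (position 5): no conditioning environment matches → elsewhere allophone [t].
Occurrence 4 (position 7): between two vowels → [ɾ].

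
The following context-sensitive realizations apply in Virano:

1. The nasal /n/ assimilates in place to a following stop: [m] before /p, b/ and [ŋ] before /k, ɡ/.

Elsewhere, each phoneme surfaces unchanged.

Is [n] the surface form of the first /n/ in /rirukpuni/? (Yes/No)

Yes

/n/ (between /u/ and /i/) fails the environment for rule 1, so it stays [n].
The actual realization is [n], which matches [n].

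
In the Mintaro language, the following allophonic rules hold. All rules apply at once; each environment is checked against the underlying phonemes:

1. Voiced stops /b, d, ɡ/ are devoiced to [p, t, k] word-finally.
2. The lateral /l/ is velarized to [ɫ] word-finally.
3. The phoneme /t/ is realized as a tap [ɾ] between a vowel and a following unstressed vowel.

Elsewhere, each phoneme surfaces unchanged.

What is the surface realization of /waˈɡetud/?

/w/ — not in any rule's target class → [w].
/a/ (between /w/ and /ɡ/): no rule targets it → [a].
/ɡ/ — between /a/ and /e/; rule 1 does not apply here → [ɡ].
/e/ — not in any rule's target class → [e].
/t/ (between /e/ and /u/): between a vowel and a following unstressed vowel, so rule 3 applies → [ɾ].
/u/ — not in any rule's target class → [u].
/d/ — word-final, word-finally — surfaces as [t] (rule 1).

[waˈɡeɾut]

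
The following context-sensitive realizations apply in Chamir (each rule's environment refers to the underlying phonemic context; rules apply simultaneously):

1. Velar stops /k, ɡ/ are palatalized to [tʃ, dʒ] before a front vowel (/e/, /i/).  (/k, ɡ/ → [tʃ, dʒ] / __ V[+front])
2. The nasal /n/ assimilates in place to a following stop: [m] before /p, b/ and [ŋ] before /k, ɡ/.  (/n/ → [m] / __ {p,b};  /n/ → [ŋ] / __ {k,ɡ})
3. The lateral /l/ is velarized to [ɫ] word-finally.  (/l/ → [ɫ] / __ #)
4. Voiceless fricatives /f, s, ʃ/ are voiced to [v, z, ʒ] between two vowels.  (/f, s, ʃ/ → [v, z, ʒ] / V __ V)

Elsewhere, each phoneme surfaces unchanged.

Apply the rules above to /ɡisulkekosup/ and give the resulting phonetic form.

Rule 1 applies to /ɡ/ (word-initial: before a front vowel) → [dʒ].
/i/ (between /ɡ/ and /s/): no rule targets it → [i].
/s/ — between /i/ and /u/, between two vowels — surfaces as [z] (rule 4).
/u/ stays [u].
/l/ (between /u/ and /k/) is in the target of rule 3 but the environment (word-finally) is not met → [l].
/k/ (between /l/ and /e/) occurs before a front vowel → [tʃ] by rule 1.
/e/ (between /k/ and /k/) is unaffected → [e].
/k/ (between /e/ and /o/) fails the environment for rule 1, so it stays [k].
/o/ stays [o].
/s/ — between /o/ and /u/, between two vowels — surfaces as [z] (rule 4).
/u/ stays [u].
/p/ stays [p].

[dʒizultʃekozup]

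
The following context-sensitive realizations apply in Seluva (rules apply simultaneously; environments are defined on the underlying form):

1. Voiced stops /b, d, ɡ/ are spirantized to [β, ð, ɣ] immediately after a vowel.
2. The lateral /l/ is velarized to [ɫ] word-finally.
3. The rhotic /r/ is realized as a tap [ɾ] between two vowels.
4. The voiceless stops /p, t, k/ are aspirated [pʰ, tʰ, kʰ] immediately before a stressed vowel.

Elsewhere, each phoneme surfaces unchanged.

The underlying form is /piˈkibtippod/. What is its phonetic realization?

[piˈkʰiβtippoð]

/p/ (word-initial) fails the environment for rule 4, so it stays [p].
/i/ stays [i].
/k/ (between /i/ and /i/) occurs immediately before a stressed vowel → [kʰ] by rule 4.
/i/ (between /k/ and /b/): no rule targets it → [i].
/b/ (between /i/ and /t/) occurs immediately after a vowel → [β] by rule 1.
/t/ (between /b/ and /i/) fails the environment for rule 4, so it stays [t].
/i/ — not in any rule's target class → [i].
/p/ (between /i/ and /p/) is in the target of rule 4 but the environment (immediately before a stressed vowel) is not met → [p].
/p/ (between /p/ and /o/): rule 4 targets it, but not immediately before a stressed vowel → unchanged [p].
/o/ (between /p/ and /d/) is unaffected → [o].
/d/ meets the environment for rule 1 (immediately after a vowel) → [ð].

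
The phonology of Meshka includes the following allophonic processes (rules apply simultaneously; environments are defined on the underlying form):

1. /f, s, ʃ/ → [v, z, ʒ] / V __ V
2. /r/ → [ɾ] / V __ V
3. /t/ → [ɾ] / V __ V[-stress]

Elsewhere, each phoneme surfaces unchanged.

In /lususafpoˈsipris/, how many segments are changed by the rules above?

Segments that undergo a rule: /s/ → [z] (rule 1); /s/ → [z] (rule 1); /s/ → [z] (rule 1).
All other segments surface unchanged.

3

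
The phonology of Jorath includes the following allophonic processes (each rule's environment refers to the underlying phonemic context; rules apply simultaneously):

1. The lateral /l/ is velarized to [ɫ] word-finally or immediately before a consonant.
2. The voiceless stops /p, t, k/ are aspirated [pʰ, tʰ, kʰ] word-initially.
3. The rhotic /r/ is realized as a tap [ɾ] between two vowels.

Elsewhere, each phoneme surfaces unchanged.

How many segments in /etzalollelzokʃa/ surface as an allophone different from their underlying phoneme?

Segments that undergo a rule: /l/ → [ɫ] (rule 1); /l/ → [ɫ] (rule 1).
All other segments surface unchanged.

2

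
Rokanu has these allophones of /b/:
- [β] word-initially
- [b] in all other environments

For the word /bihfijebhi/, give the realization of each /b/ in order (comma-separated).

Occurrence 1 (position 1): word-initially → [β].
Occurrence 2 (position 8): no conditioning environment matches → elsewhere allophone [b].

[β], [b]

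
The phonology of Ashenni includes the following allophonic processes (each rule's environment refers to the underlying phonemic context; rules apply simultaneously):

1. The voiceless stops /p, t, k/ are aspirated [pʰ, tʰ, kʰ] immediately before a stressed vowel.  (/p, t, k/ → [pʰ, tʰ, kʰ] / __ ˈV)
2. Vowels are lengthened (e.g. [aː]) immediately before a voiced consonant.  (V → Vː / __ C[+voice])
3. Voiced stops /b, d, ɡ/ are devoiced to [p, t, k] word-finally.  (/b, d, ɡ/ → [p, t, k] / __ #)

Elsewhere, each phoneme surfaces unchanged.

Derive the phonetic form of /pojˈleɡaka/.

[poːjˈleːɡaka]

/p/ — word-initial; rule 1 does not apply here → [p].
/o/ — between /p/ and /j/, before a voiced consonant — surfaces as [oː] (rule 2).
/j/ (between /o/ and /l/): no rule targets it → [j].
/l/ stays [l].
/e/ (between /l/ and /ɡ/) occurs before a voiced consonant → [eː] by rule 2.
/ɡ/ (between /e/ and /a/) fails the environment for rule 3, so it stays [ɡ].
/a/ (between /ɡ/ and /k/) fails the environment for rule 2, so it stays [a].
/k/ (between /a/ and /a/) fails the environment for rule 1, so it stays [k].
/a/ (word-final) is in the target of rule 2 but the environment (before a voiced consonant) is not met → [a].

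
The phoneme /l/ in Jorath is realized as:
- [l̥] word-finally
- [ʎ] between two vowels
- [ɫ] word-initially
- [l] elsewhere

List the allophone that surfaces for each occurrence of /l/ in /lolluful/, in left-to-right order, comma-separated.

Occurrence 1 (position 1): word-initially → [ɫ].
Occurrence 2 (position 3): no conditioning environment matches → elsewhere allophone [l].
Occurrence 3 (position 4): no conditioning environment matches → elsewhere allophone [l].
Occurrence 4 (position 8): word-finally → [l̥].

[ɫ], [l], [l], [l̥]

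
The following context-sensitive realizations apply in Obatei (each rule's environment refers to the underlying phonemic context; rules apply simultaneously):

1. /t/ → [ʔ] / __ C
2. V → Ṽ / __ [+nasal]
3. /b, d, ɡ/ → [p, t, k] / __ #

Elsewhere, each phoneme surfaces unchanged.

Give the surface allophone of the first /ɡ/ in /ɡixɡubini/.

/ɡ/ (word-initial) is in the target of rule 3 but the environment (word-finally) is not met → [ɡ].

[ɡ]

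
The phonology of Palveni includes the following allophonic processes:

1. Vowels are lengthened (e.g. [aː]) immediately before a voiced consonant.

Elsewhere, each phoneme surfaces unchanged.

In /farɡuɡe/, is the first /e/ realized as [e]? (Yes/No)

/e/ (word-final) is in the target of rule 1 but the environment (before a voiced consonant) is not met → [e].
The actual realization is [e], which matches [e].

Yes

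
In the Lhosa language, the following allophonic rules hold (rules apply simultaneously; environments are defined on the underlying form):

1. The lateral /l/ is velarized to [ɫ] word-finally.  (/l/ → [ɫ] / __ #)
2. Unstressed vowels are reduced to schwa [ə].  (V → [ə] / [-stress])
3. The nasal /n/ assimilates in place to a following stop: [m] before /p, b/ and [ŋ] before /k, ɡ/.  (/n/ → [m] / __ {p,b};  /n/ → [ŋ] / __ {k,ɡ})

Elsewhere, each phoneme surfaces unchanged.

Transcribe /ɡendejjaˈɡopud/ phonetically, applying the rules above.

/ɡ/ — not in any rule's target class → [ɡ].
Rule 2 applies to /e/ (between /ɡ/ and /n/: in an unstressed syllable) → [ə].
/n/ — between /e/ and /d/; rule 3 does not apply here → [n].
/d/ — not in any rule's target class → [d].
/e/ (between /d/ and /j/) occurs in an unstressed syllable → [ə] by rule 2.
/j/ (between /e/ and /j/) is unaffected → [j].
/j/ — not in any rule's target class → [j].
/a/ — between /j/ and /ɡ/, in an unstressed syllable — surfaces as [ə] (rule 2).
/ɡ/ (between /a/ and /o/): no rule targets it → [ɡ].
/o/ (between /ɡ/ and /p/): rule 2 targets it, but not in an unstressed syllable → unchanged [o].
/p/ (between /o/ and /u/) is unaffected → [p].
/u/ (between /p/ and /d/) occurs in an unstressed syllable → [ə] by rule 2.
/d/ (word-final) is unaffected → [d].

[ɡəndəjjəˈɡopəd]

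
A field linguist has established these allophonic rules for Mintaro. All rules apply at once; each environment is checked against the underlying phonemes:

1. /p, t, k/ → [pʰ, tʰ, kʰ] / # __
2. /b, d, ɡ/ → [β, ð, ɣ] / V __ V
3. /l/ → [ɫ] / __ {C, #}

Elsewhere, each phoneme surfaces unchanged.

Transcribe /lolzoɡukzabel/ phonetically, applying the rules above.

[loɫzoɣukzaβeɫ]

/l/ (word-initial) is in the target of rule 3 but the environment (word-finally or immediately before a consonant) is not met → [l].
Rule 3 applies to /l/ (between /o/ and /z/: word-finally or immediately before a consonant) → [ɫ].
Rule 2 applies to /ɡ/ (between /o/ and /u/: between two vowels) → [ɣ].
/k/ (between /u/ and /z/) is in the target of rule 1 but the environment (word-initially) is not met → [k].
Rule 2 applies to /b/ (between /a/ and /e/: between two vowels) → [β].
/l/ — word-final, word-finally or immediately before a consonant — surfaces as [ɫ] (rule 3).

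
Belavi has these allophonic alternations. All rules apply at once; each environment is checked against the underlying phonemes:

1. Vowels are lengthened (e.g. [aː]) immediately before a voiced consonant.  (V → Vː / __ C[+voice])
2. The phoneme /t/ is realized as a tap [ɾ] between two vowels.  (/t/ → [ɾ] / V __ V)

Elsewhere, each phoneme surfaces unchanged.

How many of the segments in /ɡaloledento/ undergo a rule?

4

Segments that undergo a rule: /a/ → [aː] (rule 1); /o/ → [oː] (rule 1); /e/ → [eː] (rule 1); /e/ → [eː] (rule 1).
All other segments surface unchanged.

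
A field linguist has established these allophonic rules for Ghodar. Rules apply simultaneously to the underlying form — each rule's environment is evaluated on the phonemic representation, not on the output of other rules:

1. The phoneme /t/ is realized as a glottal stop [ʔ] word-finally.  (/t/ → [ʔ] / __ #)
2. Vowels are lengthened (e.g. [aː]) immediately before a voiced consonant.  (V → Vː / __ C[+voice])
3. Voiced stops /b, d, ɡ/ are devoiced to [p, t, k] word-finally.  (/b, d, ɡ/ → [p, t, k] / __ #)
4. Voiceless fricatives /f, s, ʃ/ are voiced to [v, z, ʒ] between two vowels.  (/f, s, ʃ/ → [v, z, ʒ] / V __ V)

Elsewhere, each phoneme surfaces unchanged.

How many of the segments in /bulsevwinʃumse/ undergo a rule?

4

Segments that undergo a rule: /u/ → [uː] (rule 2); /e/ → [eː] (rule 2); /i/ → [iː] (rule 2); /u/ → [uː] (rule 2).
All other segments surface unchanged.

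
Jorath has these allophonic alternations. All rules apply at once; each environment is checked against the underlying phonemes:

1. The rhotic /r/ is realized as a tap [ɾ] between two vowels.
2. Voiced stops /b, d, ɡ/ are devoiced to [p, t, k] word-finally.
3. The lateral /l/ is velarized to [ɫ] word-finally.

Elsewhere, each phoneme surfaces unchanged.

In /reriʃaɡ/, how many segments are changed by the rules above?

2

Segments that undergo a rule: /r/ → [ɾ] (rule 1); /ɡ/ → [k] (rule 2).
All other segments surface unchanged.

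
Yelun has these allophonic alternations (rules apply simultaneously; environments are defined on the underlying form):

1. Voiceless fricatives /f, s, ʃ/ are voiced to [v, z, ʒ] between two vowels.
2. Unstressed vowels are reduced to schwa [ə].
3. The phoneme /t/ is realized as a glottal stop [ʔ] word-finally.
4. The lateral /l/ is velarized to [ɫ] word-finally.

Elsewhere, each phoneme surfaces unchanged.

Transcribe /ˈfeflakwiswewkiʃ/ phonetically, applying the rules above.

[ˈfefləkwəswəwkəʃ]

/f/ (word-initial): rule 1 targets it, but not between two vowels → unchanged [f].
/e/ (between /f/ and /f/) fails the environment for rule 2, so it stays [e].
/f/ (between /e/ and /l/) is in the target of rule 1 but the environment (between two vowels) is not met → [f].
/l/ (between /f/ and /a/): rule 4 targets it, but not word-finally → unchanged [l].
/a/ (between /l/ and /k/) occurs in an unstressed syllable → [ə] by rule 2.
/k/ — not in any rule's target class → [k].
/w/ (between /k/ and /i/) is unaffected → [w].
/i/ (between /w/ and /s/): in an unstressed syllable, so rule 2 applies → [ə].
/s/ (between /i/ and /w/) fails the environment for rule 1, so it stays [s].
/w/ (between /s/ and /e/) is unaffected → [w].
/e/ — between /w/ and /w/, in an unstressed syllable — surfaces as [ə] (rule 2).
/w/ — not in any rule's target class → [w].
/k/ — not in any rule's target class → [k].
Rule 2 applies to /i/ (between /k/ and /ʃ/: in an unstressed syllable) → [ə].
/ʃ/ (word-final) is in the target of rule 1 but the environment (between two vowels) is not met → [ʃ].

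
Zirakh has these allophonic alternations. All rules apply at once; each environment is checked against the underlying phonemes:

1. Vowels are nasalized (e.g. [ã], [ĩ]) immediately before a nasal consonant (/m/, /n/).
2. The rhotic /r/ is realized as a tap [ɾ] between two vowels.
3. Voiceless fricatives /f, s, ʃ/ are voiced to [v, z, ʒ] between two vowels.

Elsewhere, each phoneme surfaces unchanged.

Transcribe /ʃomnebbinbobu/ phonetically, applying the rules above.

/ʃ/ (word-initial) is in the target of rule 3 but the environment (between two vowels) is not met → [ʃ].
/o/ (between /ʃ/ and /m/): before a nasal consonant, so rule 1 applies → [õ].
/m/ (between /o/ and /n/): no rule targets it → [m].
/n/ (between /m/ and /e/) is unaffected → [n].
/e/ (between /n/ and /b/): rule 1 targets it, but not before a nasal consonant → unchanged [e].
/b/ stays [b].
/b/ (between /b/ and /i/) is unaffected → [b].
/i/ (between /b/ and /n/): before a nasal consonant, so rule 1 applies → [ĩ].
/n/ stays [n].
/b/ (between /n/ and /o/): no rule targets it → [b].
/o/ (between /b/ and /b/) is in the target of rule 1 but the environment (before a nasal consonant) is not met → [o].
/b/ (between /o/ and /u/): no rule targets it → [b].
/u/ (word-final) fails the environment for rule 1, so it stays [u].

[ʃõmnebbĩnbobu]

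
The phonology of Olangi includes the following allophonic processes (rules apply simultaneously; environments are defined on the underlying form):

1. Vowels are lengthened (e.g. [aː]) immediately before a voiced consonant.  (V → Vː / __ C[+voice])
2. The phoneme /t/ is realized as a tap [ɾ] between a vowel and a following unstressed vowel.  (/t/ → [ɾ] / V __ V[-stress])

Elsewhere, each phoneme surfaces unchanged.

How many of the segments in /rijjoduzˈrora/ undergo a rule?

4

Segments that undergo a rule: /i/ → [iː] (rule 1); /o/ → [oː] (rule 1); /u/ → [uː] (rule 1); /o/ → [oː] (rule 1).
All other segments surface unchanged.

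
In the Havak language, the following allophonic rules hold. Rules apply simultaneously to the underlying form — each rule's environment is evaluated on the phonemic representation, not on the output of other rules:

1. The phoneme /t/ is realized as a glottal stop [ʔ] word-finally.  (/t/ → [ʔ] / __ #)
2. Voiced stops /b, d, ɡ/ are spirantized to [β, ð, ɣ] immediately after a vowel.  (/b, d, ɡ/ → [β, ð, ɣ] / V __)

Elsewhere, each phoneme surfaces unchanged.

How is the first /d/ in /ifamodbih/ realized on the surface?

[ð]

/d/ (between /o/ and /b/) occurs immediately after a vowel → [ð] by rule 2.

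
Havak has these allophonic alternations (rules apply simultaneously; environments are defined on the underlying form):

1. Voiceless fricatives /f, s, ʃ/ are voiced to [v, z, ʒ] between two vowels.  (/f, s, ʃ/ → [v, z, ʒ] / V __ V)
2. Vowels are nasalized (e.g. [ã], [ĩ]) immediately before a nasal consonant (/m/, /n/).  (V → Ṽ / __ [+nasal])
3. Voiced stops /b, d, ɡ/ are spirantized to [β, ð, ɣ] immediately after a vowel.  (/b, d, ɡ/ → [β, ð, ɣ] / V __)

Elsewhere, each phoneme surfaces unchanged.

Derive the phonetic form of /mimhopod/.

[mĩmhopoð]

/m/ (word-initial): no rule targets it → [m].
/i/ — between /m/ and /m/, before a nasal consonant — surfaces as [ĩ] (rule 2).
/m/ (between /i/ and /h/) is unaffected → [m].
/h/ stays [h].
/o/ — between /h/ and /p/; rule 2 does not apply here → [o].
/p/ (between /o/ and /o/): no rule targets it → [p].
/o/ (between /p/ and /d/): rule 2 targets it, but not before a nasal consonant → unchanged [o].
/d/ — word-final, immediately after a vowel — surfaces as [ð] (rule 3).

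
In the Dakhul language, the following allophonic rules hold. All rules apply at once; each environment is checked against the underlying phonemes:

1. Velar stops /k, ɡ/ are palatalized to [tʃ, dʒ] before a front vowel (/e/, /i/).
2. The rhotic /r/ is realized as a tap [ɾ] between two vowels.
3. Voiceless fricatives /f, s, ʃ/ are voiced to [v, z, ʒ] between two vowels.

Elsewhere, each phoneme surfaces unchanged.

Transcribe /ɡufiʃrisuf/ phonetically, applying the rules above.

[ɡuviʃrizuf]

/ɡ/ (word-initial) is in the target of rule 1 but the environment (before a front vowel) is not met → [ɡ].
/u/ (between /ɡ/ and /f/): no rule targets it → [u].
Rule 3 applies to /f/ (between /u/ and /i/: between two vowels) → [v].
/i/ (between /f/ and /ʃ/): no rule targets it → [i].
/ʃ/ (between /i/ and /r/): rule 3 targets it, but not between two vowels → unchanged [ʃ].
/r/ — between /ʃ/ and /i/; rule 2 does not apply here → [r].
/i/ — not in any rule's target class → [i].
/s/ — between /i/ and /u/, between two vowels — surfaces as [z] (rule 3).
/u/ (between /s/ and /f/): no rule targets it → [u].
/f/ (word-final) fails the environment for rule 3, so it stays [f].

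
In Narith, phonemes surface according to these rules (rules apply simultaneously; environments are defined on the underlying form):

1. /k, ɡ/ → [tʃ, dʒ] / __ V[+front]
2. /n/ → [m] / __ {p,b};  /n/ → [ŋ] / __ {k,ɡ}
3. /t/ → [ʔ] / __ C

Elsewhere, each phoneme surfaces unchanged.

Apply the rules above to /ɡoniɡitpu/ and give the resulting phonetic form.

/ɡ/ — word-initial; rule 1 does not apply here → [ɡ].
/n/ (between /o/ and /i/) fails the environment for rule 2, so it stays [n].
/ɡ/ meets the environment for rule 1 (before a front vowel) → [dʒ].
/t/ meets the environment for rule 3 (immediately before a consonant) → [ʔ].

[ɡonidʒiʔpu]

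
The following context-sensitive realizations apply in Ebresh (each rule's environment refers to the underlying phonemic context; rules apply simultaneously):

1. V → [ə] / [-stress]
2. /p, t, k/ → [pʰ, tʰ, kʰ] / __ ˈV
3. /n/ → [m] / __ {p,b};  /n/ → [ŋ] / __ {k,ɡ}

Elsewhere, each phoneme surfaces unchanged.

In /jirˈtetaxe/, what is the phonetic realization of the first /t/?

[tʰ]

/t/ meets the environment for rule 2 (immediately before a stressed vowel) → [tʰ].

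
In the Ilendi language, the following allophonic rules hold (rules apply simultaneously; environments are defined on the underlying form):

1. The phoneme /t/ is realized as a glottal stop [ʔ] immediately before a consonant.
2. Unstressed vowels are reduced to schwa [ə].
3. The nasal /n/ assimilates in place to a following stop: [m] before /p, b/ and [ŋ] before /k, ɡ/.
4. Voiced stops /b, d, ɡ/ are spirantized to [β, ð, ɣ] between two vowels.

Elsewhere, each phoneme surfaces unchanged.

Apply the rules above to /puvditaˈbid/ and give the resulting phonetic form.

/p/ — not in any rule's target class → [p].
/u/ meets the environment for rule 2 (in an unstressed syllable) → [ə].
/v/ (between /u/ and /d/): no rule targets it → [v].
/d/ — between /v/ and /i/; rule 4 does not apply here → [d].
Rule 2 applies to /i/ (between /d/ and /t/: in an unstressed syllable) → [ə].
/t/ (between /i/ and /a/): rule 1 targets it, but not immediately before a consonant → unchanged [t].
/a/ — between /t/ and /b/, in an unstressed syllable — surfaces as [ə] (rule 2).
/b/ meets the environment for rule 4 (between two vowels) → [β].
/i/ (between /b/ and /d/) fails the environment for rule 2, so it stays [i].
/d/ (word-final) is in the target of rule 4 but the environment (between two vowels) is not met → [d].

[pəvdətəˈβid]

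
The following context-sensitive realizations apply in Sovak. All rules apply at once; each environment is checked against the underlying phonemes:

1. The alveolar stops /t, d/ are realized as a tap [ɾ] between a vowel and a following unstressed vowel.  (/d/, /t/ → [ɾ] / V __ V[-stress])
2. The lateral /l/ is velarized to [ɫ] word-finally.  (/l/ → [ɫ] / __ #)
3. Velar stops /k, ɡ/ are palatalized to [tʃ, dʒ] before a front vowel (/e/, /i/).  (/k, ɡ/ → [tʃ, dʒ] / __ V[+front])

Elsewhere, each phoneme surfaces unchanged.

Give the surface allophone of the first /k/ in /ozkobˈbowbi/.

/k/ (between /z/ and /o/) is in the target of rule 3 but the environment (before a front vowel) is not met → [k].

[k]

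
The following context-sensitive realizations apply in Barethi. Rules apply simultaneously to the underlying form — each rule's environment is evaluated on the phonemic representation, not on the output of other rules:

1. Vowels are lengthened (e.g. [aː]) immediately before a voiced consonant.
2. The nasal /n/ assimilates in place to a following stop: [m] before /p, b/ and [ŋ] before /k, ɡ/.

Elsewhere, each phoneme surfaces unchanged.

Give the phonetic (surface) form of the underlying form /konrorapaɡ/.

[koːnroːrapaːɡ]

/k/ stays [k].
/o/ meets the environment for rule 1 (before a voiced consonant) → [oː].
/n/ (between /o/ and /r/) is in the target of rule 2 but the environment (before a labial or velar stop) is not met → [n].
/r/ stays [r].
/o/ — between /r/ and /r/, before a voiced consonant — surfaces as [oː] (rule 1).
/r/ — not in any rule's target class → [r].
/a/ — between /r/ and /p/; rule 1 does not apply here → [a].
/p/ — not in any rule's target class → [p].
/a/ (between /p/ and /ɡ/) occurs before a voiced consonant → [aː] by rule 1.
/ɡ/ stays [ɡ].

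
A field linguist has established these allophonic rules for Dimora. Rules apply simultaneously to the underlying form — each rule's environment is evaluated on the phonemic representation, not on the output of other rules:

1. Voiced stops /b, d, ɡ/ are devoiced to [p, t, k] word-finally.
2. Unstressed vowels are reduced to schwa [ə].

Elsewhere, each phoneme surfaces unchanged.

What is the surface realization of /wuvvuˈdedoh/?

[wəvvəˈdedəh]

/w/ (word-initial): no rule targets it → [w].
/u/ (between /w/ and /v/): in an unstressed syllable, so rule 2 applies → [ə].
/v/ stays [v].
/v/ stays [v].
Rule 2 applies to /u/ (between /v/ and /d/: in an unstressed syllable) → [ə].
/d/ (between /u/ and /e/) fails the environment for rule 1, so it stays [d].
/e/ (between /d/ and /d/): rule 2 targets it, but not in an unstressed syllable → unchanged [e].
/d/ (between /e/ and /o/) fails the environment for rule 1, so it stays [d].
/o/ (between /d/ and /h/): in an unstressed syllable, so rule 2 applies → [ə].
/h/ — not in any rule's target class → [h].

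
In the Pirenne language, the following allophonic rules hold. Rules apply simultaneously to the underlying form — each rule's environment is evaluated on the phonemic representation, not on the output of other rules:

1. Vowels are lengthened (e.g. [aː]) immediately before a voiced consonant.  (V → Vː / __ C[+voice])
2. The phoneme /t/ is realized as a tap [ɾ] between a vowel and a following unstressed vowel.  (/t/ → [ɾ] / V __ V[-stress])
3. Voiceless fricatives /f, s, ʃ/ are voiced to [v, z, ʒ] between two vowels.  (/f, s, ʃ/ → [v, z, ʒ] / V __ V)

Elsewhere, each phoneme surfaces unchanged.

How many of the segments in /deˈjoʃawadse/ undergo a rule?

Segments that undergo a rule: /e/ → [eː] (rule 1); /ʃ/ → [ʒ] (rule 3); /a/ → [aː] (rule 1); /a/ → [aː] (rule 1).
All other segments surface unchanged.

4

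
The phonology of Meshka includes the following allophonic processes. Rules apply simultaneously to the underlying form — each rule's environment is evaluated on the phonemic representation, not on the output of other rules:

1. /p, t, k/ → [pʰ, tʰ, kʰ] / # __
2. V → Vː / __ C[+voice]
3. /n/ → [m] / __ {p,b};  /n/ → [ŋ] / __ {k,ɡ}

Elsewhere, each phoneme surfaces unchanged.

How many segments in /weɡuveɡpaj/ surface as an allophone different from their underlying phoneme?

4

Segments that undergo a rule: /e/ → [eː] (rule 2); /u/ → [uː] (rule 2); /e/ → [eː] (rule 2); /a/ → [aː] (rule 2).
All other segments surface unchanged.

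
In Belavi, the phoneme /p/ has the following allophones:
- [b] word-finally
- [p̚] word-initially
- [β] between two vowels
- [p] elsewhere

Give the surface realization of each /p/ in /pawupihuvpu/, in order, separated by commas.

Occurrence 1 (position 1): word-initially → [p̚].
Occurrence 2 (position 5): between two vowels → [β].
Occurrence 3 (position 10): no conditioning environment matches → elsewhere allophone [p].

[p̚], [β], [p]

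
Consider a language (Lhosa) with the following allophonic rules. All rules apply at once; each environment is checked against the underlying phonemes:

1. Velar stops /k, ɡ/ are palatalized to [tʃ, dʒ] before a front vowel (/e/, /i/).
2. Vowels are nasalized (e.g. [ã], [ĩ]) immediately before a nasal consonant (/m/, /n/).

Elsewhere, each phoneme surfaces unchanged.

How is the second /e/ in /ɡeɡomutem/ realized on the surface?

/e/ (between /t/ and /m/): before a nasal consonant, so rule 2 applies → [ẽ].

[ẽ]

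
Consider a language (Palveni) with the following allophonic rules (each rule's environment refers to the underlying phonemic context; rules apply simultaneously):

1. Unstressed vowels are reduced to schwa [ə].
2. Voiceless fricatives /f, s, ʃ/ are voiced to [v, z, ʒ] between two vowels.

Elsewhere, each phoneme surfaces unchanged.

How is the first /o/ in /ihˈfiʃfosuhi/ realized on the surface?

[ə]

/o/ (between /f/ and /s/) occurs in an unstressed syllable → [ə] by rule 1.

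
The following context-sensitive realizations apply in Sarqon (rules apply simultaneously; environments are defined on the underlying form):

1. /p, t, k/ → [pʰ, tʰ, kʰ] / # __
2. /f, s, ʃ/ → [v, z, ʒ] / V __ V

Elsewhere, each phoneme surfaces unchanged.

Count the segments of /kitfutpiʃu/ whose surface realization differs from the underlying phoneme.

2

Segments that undergo a rule: /k/ → [kʰ] (rule 1); /ʃ/ → [ʒ] (rule 2).
All other segments surface unchanged.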